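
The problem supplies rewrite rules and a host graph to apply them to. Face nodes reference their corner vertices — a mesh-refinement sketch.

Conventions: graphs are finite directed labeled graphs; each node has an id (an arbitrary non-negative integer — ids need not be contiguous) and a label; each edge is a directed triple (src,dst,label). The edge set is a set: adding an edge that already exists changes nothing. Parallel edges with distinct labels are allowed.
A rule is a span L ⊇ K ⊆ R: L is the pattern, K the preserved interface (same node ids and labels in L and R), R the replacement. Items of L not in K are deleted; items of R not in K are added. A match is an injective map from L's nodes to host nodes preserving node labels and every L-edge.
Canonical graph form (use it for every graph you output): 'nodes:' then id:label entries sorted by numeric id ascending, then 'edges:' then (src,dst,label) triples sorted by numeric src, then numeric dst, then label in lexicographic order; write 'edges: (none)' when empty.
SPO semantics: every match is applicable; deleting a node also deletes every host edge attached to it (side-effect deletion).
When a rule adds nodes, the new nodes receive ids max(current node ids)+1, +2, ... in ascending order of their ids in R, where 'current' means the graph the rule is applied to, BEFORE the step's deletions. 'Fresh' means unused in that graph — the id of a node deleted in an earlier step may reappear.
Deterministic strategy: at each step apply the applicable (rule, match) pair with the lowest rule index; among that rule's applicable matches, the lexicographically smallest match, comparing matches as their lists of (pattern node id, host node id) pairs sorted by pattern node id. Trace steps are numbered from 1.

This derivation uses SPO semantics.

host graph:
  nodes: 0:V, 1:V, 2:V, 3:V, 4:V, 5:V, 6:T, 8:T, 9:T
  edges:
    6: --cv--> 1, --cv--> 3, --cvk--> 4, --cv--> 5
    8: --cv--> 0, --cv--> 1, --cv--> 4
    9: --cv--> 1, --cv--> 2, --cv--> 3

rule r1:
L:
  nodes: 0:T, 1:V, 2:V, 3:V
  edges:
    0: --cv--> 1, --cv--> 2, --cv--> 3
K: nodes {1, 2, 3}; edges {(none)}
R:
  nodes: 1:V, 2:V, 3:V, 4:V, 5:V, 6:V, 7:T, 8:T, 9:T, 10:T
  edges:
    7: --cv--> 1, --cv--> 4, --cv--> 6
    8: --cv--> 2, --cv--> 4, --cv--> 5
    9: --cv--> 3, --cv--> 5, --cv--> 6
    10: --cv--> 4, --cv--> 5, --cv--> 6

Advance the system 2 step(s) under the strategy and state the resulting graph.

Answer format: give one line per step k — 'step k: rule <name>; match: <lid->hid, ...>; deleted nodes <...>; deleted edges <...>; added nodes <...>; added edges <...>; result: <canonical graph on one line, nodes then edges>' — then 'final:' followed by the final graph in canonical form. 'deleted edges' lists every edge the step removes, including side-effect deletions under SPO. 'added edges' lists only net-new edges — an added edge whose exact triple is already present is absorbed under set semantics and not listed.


step 1: rule r1; match: 0->6, 1->1, 2->3, 3->5; deleted nodes 6; deleted edges (6,1,cv); (6,3,cv); (6,4,cvk); (6,5,cv); added nodes 10, 11, 12, 13, 14, 15, 16; added edges (13,1,cv); (13,10,cv); (13,12,cv); (14,3,cv); (14,10,cv); (14,11,cv); (15,5,cv); (15,11,cv); (15,12,cv); (16,10,cv); (16,11,cv); (16,12,cv); result: nodes: 0:V, 1:V, 2:V, 3:V, 4:V, 5:V, 8:T, 9:T, 10:V, 11:V, 12:V, 13:T, 14:T, 15:T, 16:T edges: (8,0,cv); (8,1,cv); (8,4,cv); (9,1,cv); (9,2,cv); (9,3,cv); (13,1,cv); (13,10,cv); (13,12,cv); (14,3,cv); (14,10,cv); (14,11,cv); (15,5,cv); (15,11,cv); (15,12,cv); (16,10,cv); (16,11,cv); (16,12,cv)
step 2: rule r1; match: 0->8, 1->0, 2->1, 3->4; deleted nodes 8; deleted edges (8,0,cv); (8,1,cv); (8,4,cv); added nodes 17, 18, 19, 20, 21, 22, 23; added edges (20,0,cv); (20,17,cv); (20,19,cv); (21,1,cv); (21,17,cv); (21,18,cv); (22,4,cv); (22,18,cv); (22,19,cv); (23,17,cv); (23,18,cv); (23,19,cv); result: nodes: 0:V, 1:V, 2:V, 3:V, 4:V, 5:V, 9:T, 10:V, 11:V, 12:V, 13:T, 14:T, 15:T, 16:T, 17:V, 18:V, 19:V, 20:T, 21:T, 22:T, 23:T edges: (9,1,cv); (9,2,cv); (9,3,cv); (13,1,cv); (13,10,cv); (13,12,cv); (14,3,cv); (14,10,cv); (14,11,cv); (15,5,cv); (15,11,cv); (15,12,cv); (16,10,cv); (16,11,cv); (16,12,cv); (20,0,cv); (20,17,cv); (20,19,cv); (21,1,cv); (21,17,cv); (21,18,cv); (22,4,cv); (22,18,cv); (22,19,cv); (23,17,cv); (23,18,cv); (23,19,cv)
final:
nodes: 0:V, 1:V, 2:V, 3:V, 4:V, 5:V, 9:T, 10:V, 11:V, 12:V, 13:T, 14:T, 15:T, 16:T, 17:V, 18:V, 19:V, 20:T, 21:T, 22:T, 23:T
edges: (9,1,cv); (9,2,cv); (9,3,cv); (13,1,cv); (13,10,cv); (13,12,cv); (14,3,cv); (14,10,cv); (14,11,cv); (15,5,cv); (15,11,cv); (15,12,cv); (16,10,cv); (16,11,cv); (16,12,cv); (20,0,cv); (20,17,cv); (20,19,cv); (21,1,cv); (21,17,cv); (21,18,cv); (22,4,cv); (22,18,cv); (22,19,cv); (23,17,cv); (23,18,cv); (23,19,cv)


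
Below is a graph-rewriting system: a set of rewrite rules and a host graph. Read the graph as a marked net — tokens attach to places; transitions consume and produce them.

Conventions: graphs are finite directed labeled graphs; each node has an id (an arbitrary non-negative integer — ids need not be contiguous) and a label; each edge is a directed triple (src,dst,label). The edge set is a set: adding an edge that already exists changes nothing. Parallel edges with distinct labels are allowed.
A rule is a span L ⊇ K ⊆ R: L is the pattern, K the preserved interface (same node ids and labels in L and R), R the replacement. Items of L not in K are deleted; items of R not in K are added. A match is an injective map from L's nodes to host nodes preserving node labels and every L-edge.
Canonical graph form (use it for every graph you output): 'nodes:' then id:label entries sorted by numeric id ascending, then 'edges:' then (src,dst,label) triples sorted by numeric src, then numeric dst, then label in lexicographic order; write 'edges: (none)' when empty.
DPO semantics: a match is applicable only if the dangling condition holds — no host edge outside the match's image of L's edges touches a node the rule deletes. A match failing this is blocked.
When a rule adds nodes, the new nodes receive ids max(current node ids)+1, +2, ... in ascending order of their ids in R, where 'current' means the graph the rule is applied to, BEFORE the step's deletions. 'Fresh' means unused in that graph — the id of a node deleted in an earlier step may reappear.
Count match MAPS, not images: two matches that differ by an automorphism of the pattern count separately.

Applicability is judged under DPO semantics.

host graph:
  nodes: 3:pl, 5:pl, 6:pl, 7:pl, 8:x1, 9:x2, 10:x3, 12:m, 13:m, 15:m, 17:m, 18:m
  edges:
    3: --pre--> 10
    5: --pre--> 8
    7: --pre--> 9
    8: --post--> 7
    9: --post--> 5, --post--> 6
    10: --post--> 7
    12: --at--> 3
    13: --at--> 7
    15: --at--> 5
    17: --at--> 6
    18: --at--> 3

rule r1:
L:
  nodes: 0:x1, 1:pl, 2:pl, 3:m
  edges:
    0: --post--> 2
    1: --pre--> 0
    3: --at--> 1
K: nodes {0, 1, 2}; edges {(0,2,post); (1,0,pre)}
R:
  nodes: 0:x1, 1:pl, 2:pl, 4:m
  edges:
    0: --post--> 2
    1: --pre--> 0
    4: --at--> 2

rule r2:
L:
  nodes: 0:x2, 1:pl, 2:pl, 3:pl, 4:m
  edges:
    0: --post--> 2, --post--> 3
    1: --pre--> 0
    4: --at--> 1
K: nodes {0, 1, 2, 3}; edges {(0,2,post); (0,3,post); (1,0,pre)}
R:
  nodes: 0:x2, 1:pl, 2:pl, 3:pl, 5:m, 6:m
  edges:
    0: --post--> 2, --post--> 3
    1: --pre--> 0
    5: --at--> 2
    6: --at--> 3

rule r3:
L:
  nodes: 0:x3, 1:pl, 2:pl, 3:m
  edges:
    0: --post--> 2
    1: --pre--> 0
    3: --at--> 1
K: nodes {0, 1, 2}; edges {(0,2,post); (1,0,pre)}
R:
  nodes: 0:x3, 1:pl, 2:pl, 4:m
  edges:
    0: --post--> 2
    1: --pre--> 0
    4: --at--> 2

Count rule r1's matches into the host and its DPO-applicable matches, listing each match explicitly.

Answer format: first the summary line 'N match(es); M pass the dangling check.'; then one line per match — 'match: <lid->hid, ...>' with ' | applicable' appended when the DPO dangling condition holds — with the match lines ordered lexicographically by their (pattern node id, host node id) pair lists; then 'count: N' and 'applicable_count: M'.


1 match(es); 1 pass the dangling check.
match: 0->8, 1->5, 2->7, 3->15 | applicable
count: 1
applicable_count: 1


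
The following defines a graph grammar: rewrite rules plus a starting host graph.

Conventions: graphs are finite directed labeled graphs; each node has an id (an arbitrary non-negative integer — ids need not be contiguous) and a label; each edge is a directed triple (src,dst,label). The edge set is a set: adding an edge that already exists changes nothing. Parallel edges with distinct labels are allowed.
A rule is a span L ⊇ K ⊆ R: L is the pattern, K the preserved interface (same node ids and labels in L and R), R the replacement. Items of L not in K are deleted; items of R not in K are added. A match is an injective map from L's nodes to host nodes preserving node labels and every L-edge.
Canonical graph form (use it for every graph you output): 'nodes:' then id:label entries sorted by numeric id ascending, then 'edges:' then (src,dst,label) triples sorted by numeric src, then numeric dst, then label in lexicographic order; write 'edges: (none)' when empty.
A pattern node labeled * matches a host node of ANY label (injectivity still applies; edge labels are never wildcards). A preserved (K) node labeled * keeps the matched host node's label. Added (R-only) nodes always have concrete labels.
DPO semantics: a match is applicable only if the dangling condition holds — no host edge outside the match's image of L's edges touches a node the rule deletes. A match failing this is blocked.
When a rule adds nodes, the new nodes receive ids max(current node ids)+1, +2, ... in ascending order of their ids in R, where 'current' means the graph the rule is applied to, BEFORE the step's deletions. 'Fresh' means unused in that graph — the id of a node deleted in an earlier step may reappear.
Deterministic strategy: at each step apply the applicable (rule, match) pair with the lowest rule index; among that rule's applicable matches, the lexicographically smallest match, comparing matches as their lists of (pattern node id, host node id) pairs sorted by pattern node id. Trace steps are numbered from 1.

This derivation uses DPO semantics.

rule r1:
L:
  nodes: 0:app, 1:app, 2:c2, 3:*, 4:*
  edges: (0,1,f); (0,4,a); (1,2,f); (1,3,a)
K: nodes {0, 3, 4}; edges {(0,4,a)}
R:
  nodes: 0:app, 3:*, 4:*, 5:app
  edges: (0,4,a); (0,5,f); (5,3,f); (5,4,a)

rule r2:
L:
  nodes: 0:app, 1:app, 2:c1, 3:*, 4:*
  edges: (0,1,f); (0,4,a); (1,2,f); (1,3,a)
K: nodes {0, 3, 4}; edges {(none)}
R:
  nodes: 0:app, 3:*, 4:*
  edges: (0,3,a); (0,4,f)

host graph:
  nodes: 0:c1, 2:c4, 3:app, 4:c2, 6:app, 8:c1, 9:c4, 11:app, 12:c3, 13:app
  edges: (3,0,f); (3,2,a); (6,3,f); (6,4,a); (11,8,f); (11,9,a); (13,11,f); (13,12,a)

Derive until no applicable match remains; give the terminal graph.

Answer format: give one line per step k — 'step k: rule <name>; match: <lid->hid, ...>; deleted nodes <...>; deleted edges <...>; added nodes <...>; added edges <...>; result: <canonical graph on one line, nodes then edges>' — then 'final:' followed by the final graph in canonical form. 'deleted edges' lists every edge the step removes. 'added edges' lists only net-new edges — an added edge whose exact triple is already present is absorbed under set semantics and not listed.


step 1: rule r2; match: 0->6, 1->3, 2->0, 3->2, 4->4; deleted nodes 0, 3; deleted edges (3,0,f); (3,2,a); (6,3,f); (6,4,a); added nodes (none); added edges (6,2,a); (6,4,f); result: nodes: 2:c4, 4:c2, 6:app, 8:c1, 9:c4, 11:app, 12:c3, 13:app edges: (6,2,a); (6,4,f); (11,8,f); (11,9,a); (13,11,f); (13,12,a)
step 2: rule r2; match: 0->13, 1->11, 2->8, 3->9, 4->12; deleted nodes 8, 11; deleted edges (11,8,f); (11,9,a); (13,11,f); (13,12,a); added nodes (none); added edges (13,9,a); (13,12,f); result: nodes: 2:c4, 4:c2, 6:app, 9:c4, 12:c3, 13:app edges: (6,2,a); (6,4,f); (13,9,a); (13,12,f)
final:
nodes: 2:c4, 4:c2, 6:app, 9:c4, 12:c3, 13:app
edges: (6,2,a); (6,4,f); (13,9,a); (13,12,f)


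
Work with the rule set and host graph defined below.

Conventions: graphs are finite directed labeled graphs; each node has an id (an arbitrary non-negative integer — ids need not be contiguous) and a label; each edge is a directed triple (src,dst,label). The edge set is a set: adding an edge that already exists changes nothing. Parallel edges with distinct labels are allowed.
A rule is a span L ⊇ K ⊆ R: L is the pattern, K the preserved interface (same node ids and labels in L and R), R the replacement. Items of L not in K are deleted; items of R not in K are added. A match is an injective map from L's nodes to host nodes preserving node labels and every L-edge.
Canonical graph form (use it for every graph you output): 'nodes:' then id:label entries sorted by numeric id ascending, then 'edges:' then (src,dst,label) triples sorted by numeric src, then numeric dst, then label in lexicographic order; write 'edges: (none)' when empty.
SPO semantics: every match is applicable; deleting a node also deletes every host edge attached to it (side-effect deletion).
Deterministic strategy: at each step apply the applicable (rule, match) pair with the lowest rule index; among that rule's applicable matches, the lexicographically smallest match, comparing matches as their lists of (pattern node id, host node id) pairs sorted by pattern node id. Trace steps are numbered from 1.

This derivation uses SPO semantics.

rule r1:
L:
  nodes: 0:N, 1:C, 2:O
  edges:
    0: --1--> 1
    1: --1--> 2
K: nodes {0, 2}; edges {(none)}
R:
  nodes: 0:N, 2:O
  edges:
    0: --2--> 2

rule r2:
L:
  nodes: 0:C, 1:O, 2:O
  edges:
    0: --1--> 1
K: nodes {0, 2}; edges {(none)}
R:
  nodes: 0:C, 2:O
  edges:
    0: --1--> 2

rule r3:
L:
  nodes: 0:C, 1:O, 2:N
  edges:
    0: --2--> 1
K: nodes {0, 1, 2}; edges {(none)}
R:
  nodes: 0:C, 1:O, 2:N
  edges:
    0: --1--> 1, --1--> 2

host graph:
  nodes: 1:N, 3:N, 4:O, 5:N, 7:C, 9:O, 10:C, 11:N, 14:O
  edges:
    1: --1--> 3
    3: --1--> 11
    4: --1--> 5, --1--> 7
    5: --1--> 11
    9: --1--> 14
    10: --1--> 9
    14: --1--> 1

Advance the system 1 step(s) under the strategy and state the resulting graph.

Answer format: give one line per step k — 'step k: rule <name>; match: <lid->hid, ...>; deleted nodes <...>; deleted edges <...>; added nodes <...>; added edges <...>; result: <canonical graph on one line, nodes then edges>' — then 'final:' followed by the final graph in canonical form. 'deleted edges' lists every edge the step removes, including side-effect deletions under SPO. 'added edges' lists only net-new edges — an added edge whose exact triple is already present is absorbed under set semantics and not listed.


step 1: rule r2; match: 0->10, 1->9, 2->4; deleted nodes 9; deleted edges (9,14,1); (10,9,1); added nodes (none); added edges (10,4,1); result: nodes: 1:N, 3:N, 4:O, 5:N, 7:C, 10:C, 11:N, 14:O edges: (1,3,1); (3,11,1); (4,5,1); (4,7,1); (5,11,1); (10,4,1); (14,1,1)
final:
nodes: 1:N, 3:N, 4:O, 5:N, 7:C, 10:C, 11:N, 14:O
edges: (1,3,1); (3,11,1); (4,5,1); (4,7,1); (5,11,1); (10,4,1); (14,1,1)


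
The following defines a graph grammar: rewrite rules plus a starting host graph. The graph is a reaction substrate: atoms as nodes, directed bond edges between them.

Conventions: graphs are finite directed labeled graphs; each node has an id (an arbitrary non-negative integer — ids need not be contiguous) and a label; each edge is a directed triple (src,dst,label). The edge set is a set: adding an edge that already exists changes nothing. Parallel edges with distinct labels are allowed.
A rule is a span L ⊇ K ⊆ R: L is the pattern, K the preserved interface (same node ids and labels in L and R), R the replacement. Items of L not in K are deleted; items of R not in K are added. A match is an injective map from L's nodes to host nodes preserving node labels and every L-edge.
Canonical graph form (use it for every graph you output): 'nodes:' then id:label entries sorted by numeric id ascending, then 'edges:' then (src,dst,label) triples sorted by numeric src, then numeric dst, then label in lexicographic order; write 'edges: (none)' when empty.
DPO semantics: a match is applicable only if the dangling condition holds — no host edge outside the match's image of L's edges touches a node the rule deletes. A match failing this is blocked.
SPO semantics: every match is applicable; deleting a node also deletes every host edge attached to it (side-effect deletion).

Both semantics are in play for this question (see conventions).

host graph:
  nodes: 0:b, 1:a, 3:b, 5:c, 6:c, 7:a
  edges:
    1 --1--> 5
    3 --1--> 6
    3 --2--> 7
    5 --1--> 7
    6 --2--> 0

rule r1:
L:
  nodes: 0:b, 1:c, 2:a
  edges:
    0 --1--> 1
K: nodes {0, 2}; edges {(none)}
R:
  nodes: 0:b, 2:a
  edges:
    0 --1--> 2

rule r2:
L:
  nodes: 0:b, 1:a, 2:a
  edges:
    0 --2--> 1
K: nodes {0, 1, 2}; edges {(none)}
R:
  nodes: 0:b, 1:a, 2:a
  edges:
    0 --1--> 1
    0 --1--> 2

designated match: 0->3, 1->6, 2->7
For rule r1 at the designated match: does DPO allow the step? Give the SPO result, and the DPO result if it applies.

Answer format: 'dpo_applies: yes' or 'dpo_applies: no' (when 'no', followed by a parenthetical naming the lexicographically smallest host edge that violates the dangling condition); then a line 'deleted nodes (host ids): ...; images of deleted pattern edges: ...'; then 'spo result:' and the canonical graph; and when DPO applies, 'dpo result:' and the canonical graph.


dpo_applies: no
(the rule deletes node 6, which keeps host edge (6,0,2) outside the match image — the dangling condition fails, DPO blocks; SPO proceeds and side-deletes such edges)
deleted nodes (host ids): 6; images of deleted pattern edges: (3,6,1)
spo result:
nodes: 0:b, 1:a, 3:b, 5:c, 7:a
edges: (1,5,1); (3,7,1); (3,7,2); (5,7,1)


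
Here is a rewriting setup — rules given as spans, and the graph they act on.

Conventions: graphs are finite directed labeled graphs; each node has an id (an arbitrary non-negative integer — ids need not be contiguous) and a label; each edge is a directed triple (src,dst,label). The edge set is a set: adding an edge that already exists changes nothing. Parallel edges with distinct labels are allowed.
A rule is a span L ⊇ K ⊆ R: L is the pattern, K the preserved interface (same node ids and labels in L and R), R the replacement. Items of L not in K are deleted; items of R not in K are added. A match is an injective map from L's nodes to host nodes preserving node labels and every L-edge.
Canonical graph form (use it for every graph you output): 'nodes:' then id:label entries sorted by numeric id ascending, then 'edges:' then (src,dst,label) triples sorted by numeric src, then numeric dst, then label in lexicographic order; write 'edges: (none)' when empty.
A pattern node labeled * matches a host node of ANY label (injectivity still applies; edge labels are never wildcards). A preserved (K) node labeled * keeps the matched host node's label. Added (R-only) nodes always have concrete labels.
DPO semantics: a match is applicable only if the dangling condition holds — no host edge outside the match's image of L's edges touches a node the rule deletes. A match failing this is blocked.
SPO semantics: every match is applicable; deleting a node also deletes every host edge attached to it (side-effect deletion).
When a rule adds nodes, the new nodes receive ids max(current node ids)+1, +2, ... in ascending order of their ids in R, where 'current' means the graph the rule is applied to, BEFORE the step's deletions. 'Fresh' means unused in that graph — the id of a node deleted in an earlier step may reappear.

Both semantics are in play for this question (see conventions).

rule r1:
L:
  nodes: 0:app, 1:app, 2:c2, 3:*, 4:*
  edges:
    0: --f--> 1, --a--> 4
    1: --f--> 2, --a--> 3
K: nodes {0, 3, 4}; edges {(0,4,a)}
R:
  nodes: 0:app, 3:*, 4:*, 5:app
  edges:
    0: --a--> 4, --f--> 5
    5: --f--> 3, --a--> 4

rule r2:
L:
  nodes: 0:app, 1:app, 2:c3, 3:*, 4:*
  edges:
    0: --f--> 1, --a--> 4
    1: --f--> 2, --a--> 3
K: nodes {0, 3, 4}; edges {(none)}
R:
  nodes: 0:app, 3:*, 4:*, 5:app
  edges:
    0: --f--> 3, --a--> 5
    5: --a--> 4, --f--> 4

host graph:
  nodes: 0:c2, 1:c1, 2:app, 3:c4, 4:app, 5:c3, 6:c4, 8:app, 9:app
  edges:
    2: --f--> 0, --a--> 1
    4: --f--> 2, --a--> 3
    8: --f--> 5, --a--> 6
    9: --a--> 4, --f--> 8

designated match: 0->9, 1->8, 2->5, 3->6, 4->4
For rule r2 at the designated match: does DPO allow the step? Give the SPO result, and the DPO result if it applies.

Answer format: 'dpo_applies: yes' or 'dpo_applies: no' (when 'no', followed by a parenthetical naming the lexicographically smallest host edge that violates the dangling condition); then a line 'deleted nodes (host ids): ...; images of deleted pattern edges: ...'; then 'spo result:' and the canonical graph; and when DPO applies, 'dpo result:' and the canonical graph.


dpo_applies: yes
deleted nodes (host ids): 5, 8; images of deleted pattern edges: (8,5,f); (8,6,a); (9,4,a); (9,8,f)
spo result:
nodes: 0:c2, 1:c1, 2:app, 3:c4, 4:app, 6:c4, 9:app, 10:app
edges: (2,0,f); (2,1,a); (4,2,f); (4,3,a); (9,6,f); (9,10,a); (10,4,a); (10,4,f)
dpo result:
nodes: 0:c2, 1:c1, 2:app, 3:c4, 4:app, 6:c4, 9:app, 10:app
edges: (2,0,f); (2,1,a); (4,2,f); (4,3,a); (9,6,f); (9,10,a); (10,4,a); (10,4,f)


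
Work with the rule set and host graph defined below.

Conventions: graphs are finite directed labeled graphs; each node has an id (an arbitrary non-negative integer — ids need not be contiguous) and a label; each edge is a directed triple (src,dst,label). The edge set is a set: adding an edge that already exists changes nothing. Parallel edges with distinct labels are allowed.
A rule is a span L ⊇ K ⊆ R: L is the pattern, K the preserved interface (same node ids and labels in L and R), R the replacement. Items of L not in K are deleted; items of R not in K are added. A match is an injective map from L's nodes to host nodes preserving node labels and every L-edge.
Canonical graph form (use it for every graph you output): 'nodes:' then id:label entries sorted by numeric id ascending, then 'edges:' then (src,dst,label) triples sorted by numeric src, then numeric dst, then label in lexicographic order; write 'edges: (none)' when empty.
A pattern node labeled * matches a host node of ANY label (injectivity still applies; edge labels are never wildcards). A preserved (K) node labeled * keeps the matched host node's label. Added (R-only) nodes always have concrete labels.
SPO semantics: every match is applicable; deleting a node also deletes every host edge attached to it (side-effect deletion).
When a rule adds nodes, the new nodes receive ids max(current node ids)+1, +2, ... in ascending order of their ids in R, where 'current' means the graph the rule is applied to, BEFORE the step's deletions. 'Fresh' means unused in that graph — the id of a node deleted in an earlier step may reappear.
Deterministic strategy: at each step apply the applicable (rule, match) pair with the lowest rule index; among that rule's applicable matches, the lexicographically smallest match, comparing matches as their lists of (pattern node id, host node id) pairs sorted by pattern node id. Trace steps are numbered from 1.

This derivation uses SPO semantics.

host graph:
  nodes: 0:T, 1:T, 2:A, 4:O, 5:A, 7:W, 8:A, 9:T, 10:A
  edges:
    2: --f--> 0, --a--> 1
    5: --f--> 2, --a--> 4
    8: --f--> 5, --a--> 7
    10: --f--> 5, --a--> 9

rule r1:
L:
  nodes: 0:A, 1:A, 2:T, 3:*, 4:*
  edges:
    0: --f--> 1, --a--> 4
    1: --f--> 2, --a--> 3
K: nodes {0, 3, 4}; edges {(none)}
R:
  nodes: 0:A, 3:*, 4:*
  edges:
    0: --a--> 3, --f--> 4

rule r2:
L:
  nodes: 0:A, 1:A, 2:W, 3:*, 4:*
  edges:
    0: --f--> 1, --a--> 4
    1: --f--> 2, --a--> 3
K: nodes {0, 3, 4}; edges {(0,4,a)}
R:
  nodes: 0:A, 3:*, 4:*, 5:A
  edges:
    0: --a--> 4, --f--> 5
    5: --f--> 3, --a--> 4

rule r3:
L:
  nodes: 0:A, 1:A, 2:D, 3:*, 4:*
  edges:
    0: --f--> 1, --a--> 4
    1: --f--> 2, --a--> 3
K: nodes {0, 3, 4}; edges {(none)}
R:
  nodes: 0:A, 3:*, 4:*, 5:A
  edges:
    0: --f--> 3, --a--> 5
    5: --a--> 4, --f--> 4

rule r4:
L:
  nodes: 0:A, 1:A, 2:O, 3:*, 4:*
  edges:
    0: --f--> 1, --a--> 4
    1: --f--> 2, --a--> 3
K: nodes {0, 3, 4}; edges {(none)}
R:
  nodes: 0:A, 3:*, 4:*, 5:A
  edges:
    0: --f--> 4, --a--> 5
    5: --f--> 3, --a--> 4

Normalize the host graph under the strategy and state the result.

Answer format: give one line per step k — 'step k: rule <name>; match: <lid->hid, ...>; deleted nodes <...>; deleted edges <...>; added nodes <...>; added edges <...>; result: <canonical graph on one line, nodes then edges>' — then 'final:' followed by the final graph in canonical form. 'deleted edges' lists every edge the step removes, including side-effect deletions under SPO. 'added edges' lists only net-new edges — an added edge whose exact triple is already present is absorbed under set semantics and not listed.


step 1: rule r1; match: 0->5, 1->2, 2->0, 3->1, 4->4; deleted nodes 0, 2; deleted edges (2,0,f); (2,1,a); (5,2,f); (5,4,a); added nodes (none); added edges (5,1,a); (5,4,f); result: nodes: 1:T, 4:O, 5:A, 7:W, 8:A, 9:T, 10:A edges: (5,1,a); (5,4,f); (8,5,f); (8,7,a); (10,5,f); (10,9,a)
step 2: rule r4; match: 0->8, 1->5, 2->4, 3->1, 4->7; deleted nodes 4, 5; deleted edges (5,1,a); (5,4,f); (8,5,f); (8,7,a); (10,5,f); added nodes 11; added edges (8,7,f); (8,11,a); (11,1,f); (11,7,a); result: nodes: 1:T, 7:W, 8:A, 9:T, 10:A, 11:A edges: (8,7,f); (8,11,a); (10,9,a); (11,1,f); (11,7,a)
final:
nodes: 1:T, 7:W, 8:A, 9:T, 10:A, 11:A
edges: (8,7,f); (8,11,a); (10,9,a); (11,1,f); (11,7,a)


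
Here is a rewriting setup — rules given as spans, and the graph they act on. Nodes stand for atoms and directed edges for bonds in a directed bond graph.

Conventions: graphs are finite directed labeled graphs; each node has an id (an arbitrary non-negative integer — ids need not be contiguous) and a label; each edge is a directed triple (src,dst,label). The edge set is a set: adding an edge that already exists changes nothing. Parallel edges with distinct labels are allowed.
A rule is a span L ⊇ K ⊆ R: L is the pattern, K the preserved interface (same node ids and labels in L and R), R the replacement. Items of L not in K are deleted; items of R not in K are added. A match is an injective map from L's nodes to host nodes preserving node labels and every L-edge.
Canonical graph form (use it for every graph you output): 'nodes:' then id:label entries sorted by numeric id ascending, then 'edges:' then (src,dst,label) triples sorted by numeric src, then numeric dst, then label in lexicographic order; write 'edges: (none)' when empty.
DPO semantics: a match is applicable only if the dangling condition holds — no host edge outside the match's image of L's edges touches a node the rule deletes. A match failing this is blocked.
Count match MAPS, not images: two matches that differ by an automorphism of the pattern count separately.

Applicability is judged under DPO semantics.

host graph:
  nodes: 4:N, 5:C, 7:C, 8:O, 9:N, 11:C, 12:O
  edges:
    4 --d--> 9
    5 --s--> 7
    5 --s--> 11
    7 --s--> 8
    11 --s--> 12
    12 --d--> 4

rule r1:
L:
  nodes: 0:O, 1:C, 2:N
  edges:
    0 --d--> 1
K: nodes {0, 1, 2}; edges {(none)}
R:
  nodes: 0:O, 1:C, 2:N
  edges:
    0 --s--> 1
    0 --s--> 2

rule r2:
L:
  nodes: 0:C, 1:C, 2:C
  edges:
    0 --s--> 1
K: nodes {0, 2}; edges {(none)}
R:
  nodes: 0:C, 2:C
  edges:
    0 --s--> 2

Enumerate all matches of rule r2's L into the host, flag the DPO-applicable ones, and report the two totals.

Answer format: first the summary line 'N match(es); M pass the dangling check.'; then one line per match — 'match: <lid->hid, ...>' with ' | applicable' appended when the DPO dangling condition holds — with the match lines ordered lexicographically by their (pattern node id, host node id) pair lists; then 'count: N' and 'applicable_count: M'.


2 match(es); 0 pass the dangling check.
match: 0->5, 1->7, 2->11
match: 0->5, 1->11, 2->7
count: 2
applicable_count: 0


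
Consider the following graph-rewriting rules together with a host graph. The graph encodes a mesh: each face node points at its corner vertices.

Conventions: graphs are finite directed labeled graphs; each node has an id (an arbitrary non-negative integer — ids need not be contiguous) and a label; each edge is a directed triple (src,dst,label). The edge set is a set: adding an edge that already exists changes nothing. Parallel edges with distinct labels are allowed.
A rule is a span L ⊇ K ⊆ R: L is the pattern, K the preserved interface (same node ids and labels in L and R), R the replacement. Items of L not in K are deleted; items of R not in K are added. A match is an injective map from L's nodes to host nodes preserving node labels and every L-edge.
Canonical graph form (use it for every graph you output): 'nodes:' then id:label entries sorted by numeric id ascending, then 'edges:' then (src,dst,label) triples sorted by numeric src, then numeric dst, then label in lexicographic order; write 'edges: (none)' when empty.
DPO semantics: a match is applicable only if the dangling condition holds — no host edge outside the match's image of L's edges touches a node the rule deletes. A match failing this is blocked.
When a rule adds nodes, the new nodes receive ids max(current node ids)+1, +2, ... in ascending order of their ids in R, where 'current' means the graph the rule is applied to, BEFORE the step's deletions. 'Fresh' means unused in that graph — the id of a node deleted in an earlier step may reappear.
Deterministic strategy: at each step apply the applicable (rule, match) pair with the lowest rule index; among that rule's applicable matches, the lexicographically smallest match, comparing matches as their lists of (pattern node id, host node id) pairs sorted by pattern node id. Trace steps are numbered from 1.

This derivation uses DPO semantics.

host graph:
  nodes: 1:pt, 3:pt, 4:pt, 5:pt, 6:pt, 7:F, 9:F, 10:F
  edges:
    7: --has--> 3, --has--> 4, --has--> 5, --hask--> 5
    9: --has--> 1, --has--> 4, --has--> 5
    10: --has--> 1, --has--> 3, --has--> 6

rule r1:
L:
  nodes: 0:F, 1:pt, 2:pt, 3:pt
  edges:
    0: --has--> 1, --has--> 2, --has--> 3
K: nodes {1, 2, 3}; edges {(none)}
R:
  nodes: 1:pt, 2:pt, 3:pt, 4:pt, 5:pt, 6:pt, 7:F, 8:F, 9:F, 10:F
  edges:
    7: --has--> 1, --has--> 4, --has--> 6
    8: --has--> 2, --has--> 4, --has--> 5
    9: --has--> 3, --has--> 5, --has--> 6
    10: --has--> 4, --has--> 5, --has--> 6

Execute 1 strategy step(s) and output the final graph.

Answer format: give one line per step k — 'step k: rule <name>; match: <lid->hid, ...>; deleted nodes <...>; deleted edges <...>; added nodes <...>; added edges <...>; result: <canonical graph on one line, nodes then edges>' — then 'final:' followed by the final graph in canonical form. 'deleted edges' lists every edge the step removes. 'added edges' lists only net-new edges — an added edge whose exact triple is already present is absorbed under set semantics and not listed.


step 1: rule r1; match: 0->9, 1->1, 2->4, 3->5; deleted nodes 9; deleted edges (9,1,has); (9,4,has); (9,5,has); added nodes 11, 12, 13, 14, 15, 16, 17; added edges (14,1,has); (14,11,has); (14,13,has); (15,4,has); (15,11,has); (15,12,has); (16,5,has); (16,12,has); (16,13,has); (17,11,has); (17,12,has); (17,13,has); result: nodes: 1:pt, 3:pt, 4:pt, 5:pt, 6:pt, 7:F, 10:F, 11:pt, 12:pt, 13:pt, 14:F, 15:F, 16:F, 17:F edges: (7,3,has); (7,4,has); (7,5,has); (7,5,hask); (10,1,has); (10,3,has); (10,6,has); (14,1,has); (14,11,has); (14,13,has); (15,4,has); (15,11,has); (15,12,has); (16,5,has); (16,12,has); (16,13,has); (17,11,has); (17,12,has); (17,13,has)
final:
nodes: 1:pt, 3:pt, 4:pt, 5:pt, 6:pt, 7:F, 10:F, 11:pt, 12:pt, 13:pt, 14:F, 15:F, 16:F, 17:F
edges: (7,3,has); (7,4,has); (7,5,has); (7,5,hask); (10,1,has); (10,3,has); (10,6,has); (14,1,has); (14,11,has); (14,13,has); (15,4,has); (15,11,has); (15,12,has); (16,5,has); (16,12,has); (16,13,has); (17,11,has); (17,12,has); (17,13,has)


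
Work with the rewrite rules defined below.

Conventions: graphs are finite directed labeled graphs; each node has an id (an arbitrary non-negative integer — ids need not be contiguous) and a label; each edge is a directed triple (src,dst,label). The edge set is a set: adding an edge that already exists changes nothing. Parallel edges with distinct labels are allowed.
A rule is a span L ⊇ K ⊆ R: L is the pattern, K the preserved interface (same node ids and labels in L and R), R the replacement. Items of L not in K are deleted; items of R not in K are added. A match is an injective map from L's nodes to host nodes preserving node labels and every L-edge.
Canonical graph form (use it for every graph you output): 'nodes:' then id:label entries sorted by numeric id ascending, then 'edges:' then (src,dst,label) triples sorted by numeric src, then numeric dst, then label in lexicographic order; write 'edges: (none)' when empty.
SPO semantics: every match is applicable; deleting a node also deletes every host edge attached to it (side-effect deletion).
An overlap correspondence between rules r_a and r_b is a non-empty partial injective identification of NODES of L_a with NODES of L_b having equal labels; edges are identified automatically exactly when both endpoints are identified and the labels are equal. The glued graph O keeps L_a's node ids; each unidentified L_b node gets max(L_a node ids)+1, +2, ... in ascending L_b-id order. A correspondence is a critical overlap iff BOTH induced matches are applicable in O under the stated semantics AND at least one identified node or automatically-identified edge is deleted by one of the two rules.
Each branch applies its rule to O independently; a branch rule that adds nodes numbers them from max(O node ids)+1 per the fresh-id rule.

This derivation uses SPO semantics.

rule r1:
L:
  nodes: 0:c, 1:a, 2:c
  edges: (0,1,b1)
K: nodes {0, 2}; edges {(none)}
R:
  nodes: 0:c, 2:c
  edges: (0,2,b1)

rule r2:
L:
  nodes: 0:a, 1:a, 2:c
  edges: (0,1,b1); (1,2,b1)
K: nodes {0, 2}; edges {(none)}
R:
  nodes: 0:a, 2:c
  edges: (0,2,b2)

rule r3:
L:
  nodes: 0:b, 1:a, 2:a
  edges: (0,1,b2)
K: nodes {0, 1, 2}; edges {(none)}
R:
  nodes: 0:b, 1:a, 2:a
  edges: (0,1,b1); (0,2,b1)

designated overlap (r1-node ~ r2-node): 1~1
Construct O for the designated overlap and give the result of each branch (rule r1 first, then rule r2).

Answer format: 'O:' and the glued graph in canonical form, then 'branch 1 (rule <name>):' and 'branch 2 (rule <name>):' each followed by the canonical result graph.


O:
nodes: 0:c, 1:a, 2:c, 3:a, 4:c
edges: (0,1,b1); (1,4,b1); (3,1,b1)
branch 1 (rule r1):
nodes: 0:c, 2:c, 3:a, 4:c
edges: (0,2,b1)
branch 2 (rule r2):
nodes: 0:c, 2:c, 3:a, 4:c
edges: (3,4,b2)


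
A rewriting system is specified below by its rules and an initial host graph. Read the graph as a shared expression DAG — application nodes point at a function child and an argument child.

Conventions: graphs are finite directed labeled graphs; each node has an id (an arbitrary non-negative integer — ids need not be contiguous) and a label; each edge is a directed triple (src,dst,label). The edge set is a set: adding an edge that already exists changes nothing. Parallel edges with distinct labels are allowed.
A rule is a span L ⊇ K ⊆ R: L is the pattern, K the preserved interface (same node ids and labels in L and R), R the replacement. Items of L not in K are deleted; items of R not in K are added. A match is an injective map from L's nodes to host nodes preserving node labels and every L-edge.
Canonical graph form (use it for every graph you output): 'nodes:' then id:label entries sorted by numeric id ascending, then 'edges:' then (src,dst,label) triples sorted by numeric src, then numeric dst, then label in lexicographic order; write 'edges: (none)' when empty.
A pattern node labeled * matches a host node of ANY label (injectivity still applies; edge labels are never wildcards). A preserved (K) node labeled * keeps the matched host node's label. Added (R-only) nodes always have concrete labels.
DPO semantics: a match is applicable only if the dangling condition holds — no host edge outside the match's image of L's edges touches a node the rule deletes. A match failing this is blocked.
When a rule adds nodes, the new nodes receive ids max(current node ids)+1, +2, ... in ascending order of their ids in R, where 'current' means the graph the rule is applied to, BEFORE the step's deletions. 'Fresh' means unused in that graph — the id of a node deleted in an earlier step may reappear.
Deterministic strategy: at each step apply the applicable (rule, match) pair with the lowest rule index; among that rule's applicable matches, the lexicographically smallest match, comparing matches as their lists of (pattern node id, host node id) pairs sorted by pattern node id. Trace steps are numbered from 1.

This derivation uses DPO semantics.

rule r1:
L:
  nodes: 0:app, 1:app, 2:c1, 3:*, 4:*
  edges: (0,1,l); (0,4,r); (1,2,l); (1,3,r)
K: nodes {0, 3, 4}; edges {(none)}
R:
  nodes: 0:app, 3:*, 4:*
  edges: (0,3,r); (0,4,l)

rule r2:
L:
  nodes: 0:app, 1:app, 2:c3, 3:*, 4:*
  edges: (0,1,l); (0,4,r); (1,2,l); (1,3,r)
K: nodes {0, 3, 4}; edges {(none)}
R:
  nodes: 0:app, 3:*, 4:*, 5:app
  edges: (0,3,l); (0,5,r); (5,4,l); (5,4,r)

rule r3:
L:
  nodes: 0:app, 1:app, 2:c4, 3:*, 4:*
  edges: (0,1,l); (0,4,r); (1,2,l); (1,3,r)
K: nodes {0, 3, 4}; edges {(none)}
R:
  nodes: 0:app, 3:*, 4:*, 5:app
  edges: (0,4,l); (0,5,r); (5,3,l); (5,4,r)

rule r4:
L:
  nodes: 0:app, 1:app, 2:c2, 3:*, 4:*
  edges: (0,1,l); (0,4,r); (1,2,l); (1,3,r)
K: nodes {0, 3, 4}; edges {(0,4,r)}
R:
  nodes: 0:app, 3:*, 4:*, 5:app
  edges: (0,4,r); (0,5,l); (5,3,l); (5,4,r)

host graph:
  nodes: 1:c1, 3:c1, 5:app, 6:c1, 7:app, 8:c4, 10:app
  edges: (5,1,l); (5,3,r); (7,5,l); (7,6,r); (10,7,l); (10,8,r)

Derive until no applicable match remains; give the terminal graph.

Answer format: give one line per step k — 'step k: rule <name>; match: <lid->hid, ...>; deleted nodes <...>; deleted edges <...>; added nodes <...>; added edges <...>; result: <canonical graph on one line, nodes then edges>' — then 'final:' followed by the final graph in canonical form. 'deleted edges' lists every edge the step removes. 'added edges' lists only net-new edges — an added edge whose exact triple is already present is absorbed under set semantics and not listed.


step 1: rule r1; match: 0->7, 1->5, 2->1, 3->3, 4->6; deleted nodes 1, 5; deleted edges (5,1,l); (5,3,r); (7,5,l); (7,6,r); added nodes (none); added edges (7,3,r); (7,6,l); result: nodes: 3:c1, 6:c1, 7:app, 8:c4, 10:app edges: (7,3,r); (7,6,l); (10,7,l); (10,8,r)
step 2: rule r1; match: 0->10, 1->7, 2->6, 3->3, 4->8; deleted nodes 6, 7; deleted edges (7,3,r); (7,6,l); (10,7,l); (10,8,r); added nodes (none); added edges (10,3,r); (10,8,l); result: nodes: 3:c1, 8:c4, 10:app edges: (10,3,r); (10,8,l)
final:
nodes: 3:c1, 8:c4, 10:app
edges: (10,3,r); (10,8,l)


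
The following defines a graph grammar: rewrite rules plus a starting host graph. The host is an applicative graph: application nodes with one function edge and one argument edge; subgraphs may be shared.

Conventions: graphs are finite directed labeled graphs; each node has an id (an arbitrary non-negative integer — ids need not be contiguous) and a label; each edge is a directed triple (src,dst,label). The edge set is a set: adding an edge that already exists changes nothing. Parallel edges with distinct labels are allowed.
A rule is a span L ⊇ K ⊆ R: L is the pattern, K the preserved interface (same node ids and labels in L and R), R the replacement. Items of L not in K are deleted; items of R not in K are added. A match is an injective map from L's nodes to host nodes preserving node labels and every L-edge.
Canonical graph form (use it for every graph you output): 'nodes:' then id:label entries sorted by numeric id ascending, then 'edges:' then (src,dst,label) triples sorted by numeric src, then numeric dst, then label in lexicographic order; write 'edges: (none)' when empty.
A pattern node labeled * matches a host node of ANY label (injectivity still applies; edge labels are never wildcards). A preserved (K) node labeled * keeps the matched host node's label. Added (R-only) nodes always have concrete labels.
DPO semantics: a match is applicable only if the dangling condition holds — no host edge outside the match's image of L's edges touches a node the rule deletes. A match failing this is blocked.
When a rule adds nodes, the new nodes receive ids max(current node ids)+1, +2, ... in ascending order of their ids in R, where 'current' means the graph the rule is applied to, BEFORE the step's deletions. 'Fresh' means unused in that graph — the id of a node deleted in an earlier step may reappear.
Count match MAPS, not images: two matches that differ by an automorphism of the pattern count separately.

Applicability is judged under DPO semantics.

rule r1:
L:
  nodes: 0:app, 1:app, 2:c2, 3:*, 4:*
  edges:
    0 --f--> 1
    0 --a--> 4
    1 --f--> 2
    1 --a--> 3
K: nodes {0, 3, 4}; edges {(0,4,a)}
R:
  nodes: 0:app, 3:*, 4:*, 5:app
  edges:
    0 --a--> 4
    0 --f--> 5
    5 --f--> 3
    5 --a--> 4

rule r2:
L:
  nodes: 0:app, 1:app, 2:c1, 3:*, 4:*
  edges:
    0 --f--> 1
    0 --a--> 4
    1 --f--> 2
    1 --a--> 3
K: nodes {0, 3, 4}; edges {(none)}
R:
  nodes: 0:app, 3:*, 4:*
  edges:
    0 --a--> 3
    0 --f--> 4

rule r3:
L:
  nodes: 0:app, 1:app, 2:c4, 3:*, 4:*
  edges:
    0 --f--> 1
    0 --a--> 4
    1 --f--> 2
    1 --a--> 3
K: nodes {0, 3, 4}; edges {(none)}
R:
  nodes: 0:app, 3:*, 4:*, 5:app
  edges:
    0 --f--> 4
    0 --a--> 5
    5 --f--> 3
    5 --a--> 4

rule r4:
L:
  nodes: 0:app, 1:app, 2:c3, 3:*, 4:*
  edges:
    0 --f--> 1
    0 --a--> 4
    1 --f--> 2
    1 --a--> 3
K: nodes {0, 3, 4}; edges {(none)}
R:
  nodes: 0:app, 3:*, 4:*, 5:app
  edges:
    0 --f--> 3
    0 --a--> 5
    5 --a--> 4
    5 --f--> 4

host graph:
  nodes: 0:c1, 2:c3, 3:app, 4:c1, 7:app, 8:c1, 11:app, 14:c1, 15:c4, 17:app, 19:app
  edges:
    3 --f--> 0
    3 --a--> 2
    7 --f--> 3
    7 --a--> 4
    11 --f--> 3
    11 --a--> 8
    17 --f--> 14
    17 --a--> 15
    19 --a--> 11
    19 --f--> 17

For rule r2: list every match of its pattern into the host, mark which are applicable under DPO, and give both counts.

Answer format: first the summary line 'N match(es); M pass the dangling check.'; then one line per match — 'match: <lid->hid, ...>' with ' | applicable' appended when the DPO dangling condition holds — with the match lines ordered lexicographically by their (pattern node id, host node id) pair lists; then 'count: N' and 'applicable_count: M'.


3 match(es); 1 pass the dangling check.
match: 0->7, 1->3, 2->0, 3->2, 4->4
match: 0->11, 1->3, 2->0, 3->2, 4->8
match: 0->19, 1->17, 2->14, 3->15, 4->11 | applicable
count: 3
applicable_count: 1
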